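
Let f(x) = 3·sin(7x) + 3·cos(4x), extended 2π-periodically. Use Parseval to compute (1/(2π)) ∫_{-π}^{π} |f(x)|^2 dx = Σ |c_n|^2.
Σ |c_n|^2 = 9

Expand |f|^2 and use orthogonality of {sin(nx), cos(mx)} on [-π, π]:
  ∫_{-π}^{π} sin(nx)^2 dx = π, ∫ cos(mx)^2 dx = π, and cross terms integrate to 0.
So ∫_{-π}^{π} f(x)^2 dx = 3^2 · π + 3^2 · π = (9 + 9)π.
Divide by 2π: (9 + 9)/2 = 9.
By Parseval, this equals Σ |c_n|^2.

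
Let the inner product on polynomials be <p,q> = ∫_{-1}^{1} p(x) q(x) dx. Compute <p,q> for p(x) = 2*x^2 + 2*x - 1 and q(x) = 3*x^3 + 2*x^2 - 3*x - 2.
<p,q> = 0

Expand the product: p(x)·q(x) = 6*x^5 + 10*x^4 - 5*x^3 - 12*x^2 - x + 2.
∫_{-1}^{1} of each monomial x^k gives [2/(k+1) if k even, 0 if k odd]. Integrating term-by-term (or equivalently evaluating the antiderivative F(x) = x^6 + 2*x^5 - 5*x^4/4 - 4*x^3 - x^2/2 + 2*x at the endpoints):
  F(1) − F(−1) = -3/4 − (-3/4) = 0.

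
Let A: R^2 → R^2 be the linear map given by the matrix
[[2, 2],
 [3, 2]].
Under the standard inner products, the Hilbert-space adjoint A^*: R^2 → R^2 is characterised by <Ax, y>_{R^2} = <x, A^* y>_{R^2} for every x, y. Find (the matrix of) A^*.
A^* = A^T =
[[2, 3],
 [2, 2]]

For real matrices with standard dot products, the defining identity <Ax, y> = <x, A^* y> gives (Ax)^T y = x^T (A^*) y, i.e. x^T A^T y = x^T (A^*) y. Since this holds for all x, y, we must have A^* = A^T. Therefore
A^* =
[[2, 3],
 [2, 2]].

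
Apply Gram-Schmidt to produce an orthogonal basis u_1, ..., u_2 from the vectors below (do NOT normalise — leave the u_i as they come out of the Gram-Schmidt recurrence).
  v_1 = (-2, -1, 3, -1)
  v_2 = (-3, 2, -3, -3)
Orthogonal basis:
  u_1 = (-2, -1, 3, -1)
  u_2 = (-49/15, 28/15, -13/5, -47/15)

Apply the Gram-Schmidt recurrence
  u_1 = v_1
  u_i = v_i − Σ_{j<i} ((v_i · u_j) / (u_j · u_j)) · u_j.

Step by step this gives:
  u_1 = (-2, -1, 3, -1)
  u_2 = (-49/15, 28/15, -13/5, -47/15)

Orthogonality check:
  u_2 · u_1 = 0 (should be 0)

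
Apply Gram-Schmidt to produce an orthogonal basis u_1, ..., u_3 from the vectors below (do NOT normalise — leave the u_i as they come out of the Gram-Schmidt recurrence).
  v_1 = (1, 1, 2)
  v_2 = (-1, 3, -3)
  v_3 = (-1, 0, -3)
Orthogonal basis:
  u_1 = (1, 1, 2)
  u_2 = (-1/3, 11/3, -5/3)
  u_3 = (27/98, -3/98, -6/49)

Apply the Gram-Schmidt recurrence
  u_1 = v_1
  u_i = v_i − Σ_{j<i} ((v_i · u_j) / (u_j · u_j)) · u_j.

Step by step this gives:
  u_1 = (1, 1, 2)
  u_2 = (-1/3, 11/3, -5/3)
  u_3 = (27/98, -3/98, -6/49)

Orthogonality check:
  u_2 · u_1 = 0 (should be 0)
  u_3 · u_1 = 0 (should be 0)
  u_3 · u_2 = 0 (should be 0)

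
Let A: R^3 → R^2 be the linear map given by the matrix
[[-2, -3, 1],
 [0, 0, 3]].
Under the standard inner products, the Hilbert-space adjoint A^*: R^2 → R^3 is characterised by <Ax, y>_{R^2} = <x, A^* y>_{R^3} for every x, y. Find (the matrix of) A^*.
A^* = A^T =
[[-2, 0],
 [-3, 0],
 [1, 3]]

For real matrices with standard dot products, the defining identity <Ax, y> = <x, A^* y> gives (Ax)^T y = x^T (A^*) y, i.e. x^T A^T y = x^T (A^*) y. Since this holds for all x, y, we must have A^* = A^T. Therefore
A^* =
[[-2, 0],
 [-3, 0],
 [1, 3]].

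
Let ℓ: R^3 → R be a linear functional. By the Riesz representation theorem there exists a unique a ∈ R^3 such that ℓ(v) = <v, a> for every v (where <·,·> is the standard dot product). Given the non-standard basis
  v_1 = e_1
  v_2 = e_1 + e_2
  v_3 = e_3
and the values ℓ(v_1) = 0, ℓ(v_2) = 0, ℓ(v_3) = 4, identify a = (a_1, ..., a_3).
a = (0, 0, 4)

Write a = (a_1, ..., a_3) in the standard basis. For each basis vector v_i, ℓ(v_i) = <v_i, a> is a linear equation in the a_j's. Collect the n equations into a matrix system V a = ℓ, where row i of V is v_i (expressed in the standard basis). Since V is invertible (lower-triangular with 1s on the diagonal, up to permutation), solve by back-substitution:
  V =
[[1, 0, 0],
 [1, 1, 0],
 [0, 0, 1]]
  V a = (0, 0, 4)
Solving gives a = (0, 0, 4).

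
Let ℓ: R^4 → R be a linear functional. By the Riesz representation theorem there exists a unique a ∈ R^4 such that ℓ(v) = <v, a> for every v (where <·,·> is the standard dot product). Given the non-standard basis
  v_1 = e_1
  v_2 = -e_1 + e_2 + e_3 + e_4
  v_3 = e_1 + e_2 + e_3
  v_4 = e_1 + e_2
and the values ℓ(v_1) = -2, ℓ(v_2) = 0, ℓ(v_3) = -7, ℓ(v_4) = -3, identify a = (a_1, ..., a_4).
a = (-2, -1, -4, 3)

Write a = (a_1, ..., a_4) in the standard basis. For each basis vector v_i, ℓ(v_i) = <v_i, a> is a linear equation in the a_j's. Collect the n equations into a matrix system V a = ℓ, where row i of V is v_i (expressed in the standard basis). Since V is invertible (lower-triangular with 1s on the diagonal, up to permutation), solve by back-substitution:
  V =
[[1, 0, 0, 0],
 [-1, 1, 1, 1],
 [1, 1, 1, 0],
 [1, 1, 0, 0]]
  V a = (-2, 0, -7, -3)
Solving gives a = (-2, -1, -4, 3).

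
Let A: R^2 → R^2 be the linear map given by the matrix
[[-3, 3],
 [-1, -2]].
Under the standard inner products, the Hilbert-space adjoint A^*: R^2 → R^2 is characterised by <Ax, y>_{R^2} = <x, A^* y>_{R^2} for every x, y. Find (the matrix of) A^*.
A^* = A^T =
[[-3, -1],
 [3, -2]]

For real matrices with standard dot products, the defining identity <Ax, y> = <x, A^* y> gives (Ax)^T y = x^T (A^*) y, i.e. x^T A^T y = x^T (A^*) y. Since this holds for all x, y, we must have A^* = A^T. Therefore
A^* =
[[-3, -1],
 [3, -2]].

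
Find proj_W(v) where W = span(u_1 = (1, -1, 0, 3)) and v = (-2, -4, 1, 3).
proj_W(v) = (1, -1, 0, 3)

Set up U = [u_1 | ... | u_1] ∈ R^(4×1). The projector onto W = col(U) is P = U (U^T U)^(-1) U^T.
Compute U^T U =
  [11],
and U^T v = (11).
Solve U^T U · c = U^T v for the coefficients: c = (1). The projection is proj_W(v) = U c.
Check: (v - proj_W(v)) · u_1 = 0  (should be 0).
Result: proj_W(v) = (1, -1, 0, 3).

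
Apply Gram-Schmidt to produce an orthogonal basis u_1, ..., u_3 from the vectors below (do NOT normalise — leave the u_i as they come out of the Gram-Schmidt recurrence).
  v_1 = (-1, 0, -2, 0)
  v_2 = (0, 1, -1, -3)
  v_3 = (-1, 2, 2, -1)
Orthogonal basis:
  u_1 = (-1, 0, -2, 0)
  u_2 = (2/5, 1, -1/5, -3)
  u_3 = (-30/17, 27/17, 15/17, 4/17)

Apply the Gram-Schmidt recurrence
  u_1 = v_1
  u_i = v_i − Σ_{j<i} ((v_i · u_j) / (u_j · u_j)) · u_j.

Step by step this gives:
  u_1 = (-1, 0, -2, 0)
  u_2 = (2/5, 1, -1/5, -3)
  u_3 = (-30/17, 27/17, 15/17, 4/17)

Orthogonality check:
  u_2 · u_1 = 0 (should be 0)
  u_3 · u_1 = 0 (should be 0)
  u_3 · u_2 = 0 (should be 0)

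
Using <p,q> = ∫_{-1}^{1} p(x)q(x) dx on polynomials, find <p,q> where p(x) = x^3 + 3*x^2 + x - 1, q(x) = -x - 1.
<p,q> = -16/15

Expand the product: p(x)·q(x) = -x^4 - 4*x^3 - 4*x^2 + 1.
∫_{-1}^{1} of each monomial x^k gives [2/(k+1) if k even, 0 if k odd]. Integrating term-by-term (or equivalently evaluating the antiderivative F(x) = -x^5/5 - x^4 - 4*x^3/3 + x at the endpoints):
  F(1) − F(−1) = -23/15 − (-7/15) = -16/15.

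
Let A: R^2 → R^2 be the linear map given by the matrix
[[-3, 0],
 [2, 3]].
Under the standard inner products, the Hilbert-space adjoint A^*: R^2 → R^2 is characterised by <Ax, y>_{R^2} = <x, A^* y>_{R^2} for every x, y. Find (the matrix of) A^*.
A^* = A^T =
[[-3, 2],
 [0, 3]]

For real matrices with standard dot products, the defining identity <Ax, y> = <x, A^* y> gives (Ax)^T y = x^T (A^*) y, i.e. x^T A^T y = x^T (A^*) y. Since this holds for all x, y, we must have A^* = A^T. Therefore
A^* =
[[-3, 2],
 [0, 3]].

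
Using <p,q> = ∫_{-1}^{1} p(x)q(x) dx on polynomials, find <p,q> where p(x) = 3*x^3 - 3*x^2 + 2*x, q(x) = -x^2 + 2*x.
<p,q> = 94/15

Expand the product: p(x)·q(x) = -3*x^5 + 9*x^4 - 8*x^3 + 4*x^2.
∫_{-1}^{1} of each monomial x^k gives [2/(k+1) if k even, 0 if k odd]. Integrating term-by-term (or equivalently evaluating the antiderivative F(x) = -x^6/2 + 9*x^5/5 - 2*x^4 + 4*x^3/3 at the endpoints):
  F(1) − F(−1) = 19/30 − (-169/30) = 94/15.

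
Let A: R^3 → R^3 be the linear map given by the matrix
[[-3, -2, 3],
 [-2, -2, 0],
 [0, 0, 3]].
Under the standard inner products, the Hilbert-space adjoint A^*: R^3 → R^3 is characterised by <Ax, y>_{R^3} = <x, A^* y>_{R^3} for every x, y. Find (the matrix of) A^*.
A^* = A^T =
[[-3, -2, 0],
 [-2, -2, 0],
 [3, 0, 3]]

For real matrices with standard dot products, the defining identity <Ax, y> = <x, A^* y> gives (Ax)^T y = x^T (A^*) y, i.e. x^T A^T y = x^T (A^*) y. Since this holds for all x, y, we must have A^* = A^T. Therefore
A^* =
[[-3, -2, 0],
 [-2, -2, 0],
 [3, 0, 3]].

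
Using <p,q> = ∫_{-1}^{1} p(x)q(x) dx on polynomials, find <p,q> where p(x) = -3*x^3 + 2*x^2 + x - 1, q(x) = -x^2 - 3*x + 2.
<p,q> = 2/15

Expand the product: p(x)·q(x) = 3*x^5 + 7*x^4 - 13*x^3 + 2*x^2 + 5*x - 2.
∫_{-1}^{1} of each monomial x^k gives [2/(k+1) if k even, 0 if k odd]. Integrating term-by-term (or equivalently evaluating the antiderivative F(x) = x^6/2 + 7*x^5/5 - 13*x^4/4 + 2*x^3/3 + 5*x^2/2 - 2*x at the endpoints):
  F(1) − F(−1) = -11/60 − (-19/60) = 2/15.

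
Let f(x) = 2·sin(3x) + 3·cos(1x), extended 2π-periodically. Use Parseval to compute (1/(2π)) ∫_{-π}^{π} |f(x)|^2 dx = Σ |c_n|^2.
Σ |c_n|^2 = 13/2

Expand |f|^2 and use orthogonality of {sin(nx), cos(mx)} on [-π, π]:
  ∫_{-π}^{π} sin(nx)^2 dx = π, ∫ cos(mx)^2 dx = π, and cross terms integrate to 0.
So ∫_{-π}^{π} f(x)^2 dx = 2^2 · π + 3^2 · π = (4 + 9)π.
Divide by 2π: (4 + 9)/2 = 13/2.
By Parseval, this equals Σ |c_n|^2.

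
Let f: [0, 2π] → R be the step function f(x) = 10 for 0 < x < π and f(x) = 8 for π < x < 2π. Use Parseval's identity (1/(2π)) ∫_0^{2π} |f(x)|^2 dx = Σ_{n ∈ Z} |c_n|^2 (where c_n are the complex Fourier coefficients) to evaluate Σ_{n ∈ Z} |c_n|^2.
Σ |c_n|^2 = 82

Parseval equates the L^2 energy of f (normalised by 1/(2π)) with the ℓ^2 sum of its Fourier coefficients: (1/(2π)) ∫_0^{2π} |f|^2 = Σ |c_n|^2.
Compute the left side: (1/(2π)) [∫_0^π 10^2 dx + ∫_π^{2π} 8^2 dx] = (1/(2π)) · (100π + 64π) = (100 + 64)/2 = 82.
So Σ_{n ∈ Z} |c_n|^2 = 82.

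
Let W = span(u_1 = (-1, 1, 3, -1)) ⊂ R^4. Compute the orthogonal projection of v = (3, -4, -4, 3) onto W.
proj_W(v) = (11/6, -11/6, -11/2, 11/6)

Set up U = [u_1 | ... | u_1] ∈ R^(4×1). The projector onto W = col(U) is P = U (U^T U)^(-1) U^T.
Compute U^T U =
  [12],
and U^T v = (-22).
Solve U^T U · c = U^T v for the coefficients: c = (-11/6). The projection is proj_W(v) = U c.
Check: (v - proj_W(v)) · u_1 = 0  (should be 0).
Result: proj_W(v) = (11/6, -11/6, -11/2, 11/6).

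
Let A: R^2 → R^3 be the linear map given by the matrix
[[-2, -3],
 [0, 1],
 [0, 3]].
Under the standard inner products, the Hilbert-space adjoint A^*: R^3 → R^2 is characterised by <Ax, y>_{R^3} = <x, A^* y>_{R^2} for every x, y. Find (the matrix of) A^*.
A^* = A^T =
[[-2, 0, 0],
 [-3, 1, 3]]

For real matrices with standard dot products, the defining identity <Ax, y> = <x, A^* y> gives (Ax)^T y = x^T (A^*) y, i.e. x^T A^T y = x^T (A^*) y. Since this holds for all x, y, we must have A^* = A^T. Therefore
A^* =
[[-2, 0, 0],
 [-3, 1, 3]].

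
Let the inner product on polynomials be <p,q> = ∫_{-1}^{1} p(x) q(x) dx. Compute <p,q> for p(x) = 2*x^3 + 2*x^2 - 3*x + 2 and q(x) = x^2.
<p,q> = 32/15

Expand the product: p(x)·q(x) = 2*x^5 + 2*x^4 - 3*x^3 + 2*x^2.
∫_{-1}^{1} of each monomial x^k gives [2/(k+1) if k even, 0 if k odd]. Integrating term-by-term (or equivalently evaluating the antiderivative F(x) = x^6/3 + 2*x^5/5 - 3*x^4/4 + 2*x^3/3 at the endpoints):
  F(1) − F(−1) = 13/20 − (-89/60) = 32/15.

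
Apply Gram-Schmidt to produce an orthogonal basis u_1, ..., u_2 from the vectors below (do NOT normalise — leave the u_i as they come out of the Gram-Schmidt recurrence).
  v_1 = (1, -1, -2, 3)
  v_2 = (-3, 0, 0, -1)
Orthogonal basis:
  u_1 = (1, -1, -2, 3)
  u_2 = (-13/5, -2/5, -4/5, 1/5)

Apply the Gram-Schmidt recurrence
  u_1 = v_1
  u_i = v_i − Σ_{j<i} ((v_i · u_j) / (u_j · u_j)) · u_j.

Step by step this gives:
  u_1 = (1, -1, -2, 3)
  u_2 = (-13/5, -2/5, -4/5, 1/5)

Orthogonality check:
  u_2 · u_1 = 0 (should be 0)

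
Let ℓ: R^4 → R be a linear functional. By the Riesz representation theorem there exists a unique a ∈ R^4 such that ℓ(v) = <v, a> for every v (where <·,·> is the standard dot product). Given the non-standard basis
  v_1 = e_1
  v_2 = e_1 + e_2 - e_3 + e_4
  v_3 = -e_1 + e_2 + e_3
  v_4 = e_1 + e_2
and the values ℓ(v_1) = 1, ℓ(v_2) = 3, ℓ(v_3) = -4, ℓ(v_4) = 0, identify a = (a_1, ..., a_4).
a = (1, -1, -2, 1)

Write a = (a_1, ..., a_4) in the standard basis. For each basis vector v_i, ℓ(v_i) = <v_i, a> is a linear equation in the a_j's. Collect the n equations into a matrix system V a = ℓ, where row i of V is v_i (expressed in the standard basis). Since V is invertible (lower-triangular with 1s on the diagonal, up to permutation), solve by back-substitution:
  V =
[[1, 0, 0, 0],
 [1, 1, -1, 1],
 [-1, 1, 1, 0],
 [1, 1, 0, 0]]
  V a = (1, 3, -4, 0)
Solving gives a = (1, -1, -2, 1).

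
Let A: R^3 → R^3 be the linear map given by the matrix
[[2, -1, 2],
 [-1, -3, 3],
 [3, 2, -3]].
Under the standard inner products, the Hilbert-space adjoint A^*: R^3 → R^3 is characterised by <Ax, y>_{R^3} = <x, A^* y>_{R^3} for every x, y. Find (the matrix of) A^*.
A^* = A^T =
[[2, -1, 3],
 [-1, -3, 2],
 [2, 3, -3]]

For real matrices with standard dot products, the defining identity <Ax, y> = <x, A^* y> gives (Ax)^T y = x^T (A^*) y, i.e. x^T A^T y = x^T (A^*) y. Since this holds for all x, y, we must have A^* = A^T. Therefore
A^* =
[[2, -1, 3],
 [-1, -3, 2],
 [2, 3, -3]].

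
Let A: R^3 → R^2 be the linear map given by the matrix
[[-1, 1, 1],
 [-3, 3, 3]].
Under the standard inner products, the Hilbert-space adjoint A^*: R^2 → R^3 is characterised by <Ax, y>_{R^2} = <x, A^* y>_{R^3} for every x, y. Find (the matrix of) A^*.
A^* = A^T =
[[-1, -3],
 [1, 3],
 [1, 3]]

For real matrices with standard dot products, the defining identity <Ax, y> = <x, A^* y> gives (Ax)^T y = x^T (A^*) y, i.e. x^T A^T y = x^T (A^*) y. Since this holds for all x, y, we must have A^* = A^T. Therefore
A^* =
[[-1, -3],
 [1, 3],
 [1, 3]].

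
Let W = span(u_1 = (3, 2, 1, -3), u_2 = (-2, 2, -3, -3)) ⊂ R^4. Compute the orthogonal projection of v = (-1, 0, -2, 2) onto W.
proj_W(v) = (-177/97, -68/97, -94/97, 102/97)

Set up U = [u_1 | ... | u_2] ∈ R^(4×2). The projector onto W = col(U) is P = U (U^T U)^(-1) U^T.
Compute U^T U =
  [23, 4]
  [4, 26],
and U^T v = (-11, 2).
Solve U^T U · c = U^T v for the coefficients: c = (-49/97, 15/97). The projection is proj_W(v) = U c.
Check: (v - proj_W(v)) · u_1 = 0  (should be 0).
Check: (v - proj_W(v)) · u_2 = 0  (should be 0).
Result: proj_W(v) = (-177/97, -68/97, -94/97, 102/97).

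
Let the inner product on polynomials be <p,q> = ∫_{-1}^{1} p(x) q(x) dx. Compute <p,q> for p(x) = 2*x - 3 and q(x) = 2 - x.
<p,q> = -40/3

Expand the product: p(x)·q(x) = -2*x^2 + 7*x - 6.
∫_{-1}^{1} of each monomial x^k gives [2/(k+1) if k even, 0 if k odd]. Integrating term-by-term (or equivalently evaluating the antiderivative F(x) = -2*x^3/3 + 7*x^2/2 - 6*x at the endpoints):
  F(1) − F(−1) = -19/6 − (61/6) = -40/3.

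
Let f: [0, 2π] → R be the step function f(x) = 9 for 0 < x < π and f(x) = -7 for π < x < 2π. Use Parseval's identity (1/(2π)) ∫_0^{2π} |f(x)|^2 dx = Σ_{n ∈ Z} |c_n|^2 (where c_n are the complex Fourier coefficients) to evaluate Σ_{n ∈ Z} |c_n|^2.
Σ |c_n|^2 = 65

Parseval equates the L^2 energy of f (normalised by 1/(2π)) with the ℓ^2 sum of its Fourier coefficients: (1/(2π)) ∫_0^{2π} |f|^2 = Σ |c_n|^2.
Compute the left side: (1/(2π)) [∫_0^π 9^2 dx + ∫_π^{2π} (-7)^2 dx] = (1/(2π)) · (81π + 49π) = (81 + 49)/2 = 65.
So Σ_{n ∈ Z} |c_n|^2 = 65.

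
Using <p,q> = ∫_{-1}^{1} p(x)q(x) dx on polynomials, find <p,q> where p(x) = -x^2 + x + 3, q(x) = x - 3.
<p,q> = -46/3

Expand the product: p(x)·q(x) = -x^3 + 4*x^2 - 9.
∫_{-1}^{1} of each monomial x^k gives [2/(k+1) if k even, 0 if k odd]. Integrating term-by-term (or equivalently evaluating the antiderivative F(x) = -x^4/4 + 4*x^3/3 - 9*x at the endpoints):
  F(1) − F(−1) = -95/12 − (89/12) = -46/3.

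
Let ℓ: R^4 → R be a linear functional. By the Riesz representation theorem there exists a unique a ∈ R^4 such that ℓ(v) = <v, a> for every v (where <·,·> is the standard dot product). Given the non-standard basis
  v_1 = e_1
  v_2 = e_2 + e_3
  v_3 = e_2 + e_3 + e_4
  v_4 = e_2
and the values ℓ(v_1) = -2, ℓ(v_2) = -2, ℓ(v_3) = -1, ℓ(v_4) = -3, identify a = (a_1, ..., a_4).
a = (-2, -3, 1, 1)

Write a = (a_1, ..., a_4) in the standard basis. For each basis vector v_i, ℓ(v_i) = <v_i, a> is a linear equation in the a_j's. Collect the n equations into a matrix system V a = ℓ, where row i of V is v_i (expressed in the standard basis). Since V is invertible (lower-triangular with 1s on the diagonal, up to permutation), solve by back-substitution:
  V =
[[1, 0, 0, 0],
 [0, 1, 1, 0],
 [0, 1, 1, 1],
 [0, 1, 0, 0]]
  V a = (-2, -2, -1, -3)
Solving gives a = (-2, -3, 1, 1).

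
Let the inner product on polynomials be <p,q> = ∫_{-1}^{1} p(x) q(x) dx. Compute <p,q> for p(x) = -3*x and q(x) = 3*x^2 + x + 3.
<p,q> = -2

Expand the product: p(x)·q(x) = -9*x^3 - 3*x^2 - 9*x.
∫_{-1}^{1} of each monomial x^k gives [2/(k+1) if k even, 0 if k odd]. Integrating term-by-term (or equivalently evaluating the antiderivative F(x) = -9*x^4/4 - x^3 - 9*x^2/2 at the endpoints):
  F(1) − F(−1) = -31/4 − (-23/4) = -2.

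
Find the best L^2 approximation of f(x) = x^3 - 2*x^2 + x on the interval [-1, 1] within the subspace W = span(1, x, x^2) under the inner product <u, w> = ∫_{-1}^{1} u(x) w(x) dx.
g(x) = -2*x^2 + 8*x/5

The best approximation g ∈ W is the orthogonal projection of f onto W. Writing g = a_0 + a_1 x + a_2 x^2, the coefficients solve the normal equations G · a = b where
  G_{ij} = <φ_i, φ_j> and b_i = <f, φ_i>, with φ_0 = 1, φ_1 = x, φ_2 = x^2.
G =
  [2, 0, 2/3]
  [0, 2/3, 0]
  [2/3, 0, 2/5],
b = (-4/3, 16/15, -4/5).
Solving gives a_0 = 0, a_1 = 8/5, a_2 = -2, so
  g(x) = -2*x^2 + 8*x/5.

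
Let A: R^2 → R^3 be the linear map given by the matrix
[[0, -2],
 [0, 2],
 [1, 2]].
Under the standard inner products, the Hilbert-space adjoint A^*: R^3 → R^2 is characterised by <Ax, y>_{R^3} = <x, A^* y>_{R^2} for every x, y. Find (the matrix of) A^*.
A^* = A^T =
[[0, 0, 1],
 [-2, 2, 2]]

For real matrices with standard dot products, the defining identity <Ax, y> = <x, A^* y> gives (Ax)^T y = x^T (A^*) y, i.e. x^T A^T y = x^T (A^*) y. Since this holds for all x, y, we must have A^* = A^T. Therefore
A^* =
[[0, 0, 1],
 [-2, 2, 2]].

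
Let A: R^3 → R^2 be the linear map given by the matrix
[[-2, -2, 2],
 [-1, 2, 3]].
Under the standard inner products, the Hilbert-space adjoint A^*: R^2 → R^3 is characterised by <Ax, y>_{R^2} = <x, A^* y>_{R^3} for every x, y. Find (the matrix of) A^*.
A^* = A^T =
[[-2, -1],
 [-2, 2],
 [2, 3]]

For real matrices with standard dot products, the defining identity <Ax, y> = <x, A^* y> gives (Ax)^T y = x^T (A^*) y, i.e. x^T A^T y = x^T (A^*) y. Since this holds for all x, y, we must have A^* = A^T. Therefore
A^* =
[[-2, -1],
 [-2, 2],
 [2, 3]].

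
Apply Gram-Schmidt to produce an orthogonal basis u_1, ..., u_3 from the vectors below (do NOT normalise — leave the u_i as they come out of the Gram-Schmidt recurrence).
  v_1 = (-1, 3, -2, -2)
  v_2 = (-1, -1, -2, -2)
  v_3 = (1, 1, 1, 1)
Orthogonal basis:
  u_1 = (-1, 3, -2, -2)
  u_2 = (-2/3, -2, -4/3, -4/3)
  u_3 = (4/9, 0, -1/9, -1/9)

Apply the Gram-Schmidt recurrence
  u_1 = v_1
  u_i = v_i − Σ_{j<i} ((v_i · u_j) / (u_j · u_j)) · u_j.

Step by step this gives:
  u_1 = (-1, 3, -2, -2)
  u_2 = (-2/3, -2, -4/3, -4/3)
  u_3 = (4/9, 0, -1/9, -1/9)

Orthogonality check:
  u_2 · u_1 = 0 (should be 0)
  u_3 · u_1 = 0 (should be 0)
  u_3 · u_2 = 0 (should be 0)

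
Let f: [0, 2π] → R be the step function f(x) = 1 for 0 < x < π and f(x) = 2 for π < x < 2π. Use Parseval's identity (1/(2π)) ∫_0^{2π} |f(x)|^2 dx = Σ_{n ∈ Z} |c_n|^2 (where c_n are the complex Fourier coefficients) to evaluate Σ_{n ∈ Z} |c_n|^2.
Σ |c_n|^2 = 5/2

Parseval equates the L^2 energy of f (normalised by 1/(2π)) with the ℓ^2 sum of its Fourier coefficients: (1/(2π)) ∫_0^{2π} |f|^2 = Σ |c_n|^2.
Compute the left side: (1/(2π)) [∫_0^π 1^2 dx + ∫_π^{2π} 2^2 dx] = (1/(2π)) · (1π + 4π) = (1 + 4)/2 = 5/2.
So Σ_{n ∈ Z} |c_n|^2 = 5/2.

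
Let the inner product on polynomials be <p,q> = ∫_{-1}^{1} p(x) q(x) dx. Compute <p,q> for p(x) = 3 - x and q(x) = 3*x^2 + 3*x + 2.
<p,q> = 16

Expand the product: p(x)·q(x) = -3*x^3 + 6*x^2 + 7*x + 6.
∫_{-1}^{1} of each monomial x^k gives [2/(k+1) if k even, 0 if k odd]. Integrating term-by-term (or equivalently evaluating the antiderivative F(x) = -3*x^4/4 + 2*x^3 + 7*x^2/2 + 6*x at the endpoints):
  F(1) − F(−1) = 43/4 − (-21/4) = 16.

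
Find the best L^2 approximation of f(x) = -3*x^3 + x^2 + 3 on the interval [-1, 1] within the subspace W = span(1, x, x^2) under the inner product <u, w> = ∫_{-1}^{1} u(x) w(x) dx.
g(x) = x^2 - 9*x/5 + 3

The best approximation g ∈ W is the orthogonal projection of f onto W. Writing g = a_0 + a_1 x + a_2 x^2, the coefficients solve the normal equations G · a = b where
  G_{ij} = <φ_i, φ_j> and b_i = <f, φ_i>, with φ_0 = 1, φ_1 = x, φ_2 = x^2.
G =
  [2, 0, 2/3]
  [0, 2/3, 0]
  [2/3, 0, 2/5],
b = (20/3, -6/5, 12/5).
Solving gives a_0 = 3, a_1 = -9/5, a_2 = 1, so
  g(x) = x^2 - 9*x/5 + 3.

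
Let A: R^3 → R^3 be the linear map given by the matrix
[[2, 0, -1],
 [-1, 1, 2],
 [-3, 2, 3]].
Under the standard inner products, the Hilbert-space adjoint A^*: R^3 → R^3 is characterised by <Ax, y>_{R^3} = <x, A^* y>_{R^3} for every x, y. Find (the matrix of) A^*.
A^* = A^T =
[[2, -1, -3],
 [0, 1, 2],
 [-1, 2, 3]]

For real matrices with standard dot products, the defining identity <Ax, y> = <x, A^* y> gives (Ax)^T y = x^T (A^*) y, i.e. x^T A^T y = x^T (A^*) y. Since this holds for all x, y, we must have A^* = A^T. Therefore
A^* =
[[2, -1, -3],
 [0, 1, 2],
 [-1, 2, 3]].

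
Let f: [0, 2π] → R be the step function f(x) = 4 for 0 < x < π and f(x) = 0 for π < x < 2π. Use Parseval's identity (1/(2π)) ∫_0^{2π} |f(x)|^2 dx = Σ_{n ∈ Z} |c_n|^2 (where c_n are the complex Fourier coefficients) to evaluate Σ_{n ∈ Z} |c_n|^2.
Σ |c_n|^2 = 8

Parseval equates the L^2 energy of f (normalised by 1/(2π)) with the ℓ^2 sum of its Fourier coefficients: (1/(2π)) ∫_0^{2π} |f|^2 = Σ |c_n|^2.
Compute the left side: (1/(2π)) [∫_0^π 4^2 dx + ∫_π^{2π} 0^2 dx] = (1/(2π)) · (16π + 0π) = (16 + 0)/2 = 8.
So Σ_{n ∈ Z} |c_n|^2 = 8.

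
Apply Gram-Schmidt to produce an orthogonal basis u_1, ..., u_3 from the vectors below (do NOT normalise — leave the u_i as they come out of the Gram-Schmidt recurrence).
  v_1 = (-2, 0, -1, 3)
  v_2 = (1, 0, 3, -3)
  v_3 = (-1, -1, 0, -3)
Orthogonal basis:
  u_1 = (-2, 0, -1, 3)
  u_2 = (-1, 0, 2, 0)
  u_3 = (-9/5, -1, -9/10, -3/2)

Apply the Gram-Schmidt recurrence
  u_1 = v_1
  u_i = v_i − Σ_{j<i} ((v_i · u_j) / (u_j · u_j)) · u_j.

Step by step this gives:
  u_1 = (-2, 0, -1, 3)
  u_2 = (-1, 0, 2, 0)
  u_3 = (-9/5, -1, -9/10, -3/2)

Orthogonality check:
  u_2 · u_1 = 0 (should be 0)
  u_3 · u_1 = 0 (should be 0)
  u_3 · u_2 = 0 (should be 0)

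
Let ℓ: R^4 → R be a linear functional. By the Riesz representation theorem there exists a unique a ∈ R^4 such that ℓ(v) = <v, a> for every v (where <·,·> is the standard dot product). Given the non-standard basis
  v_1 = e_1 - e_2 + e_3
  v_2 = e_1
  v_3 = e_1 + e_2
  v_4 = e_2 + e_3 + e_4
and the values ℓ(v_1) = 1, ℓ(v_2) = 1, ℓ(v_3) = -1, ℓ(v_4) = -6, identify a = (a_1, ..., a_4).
a = (1, -2, -2, -2)

Write a = (a_1, ..., a_4) in the standard basis. For each basis vector v_i, ℓ(v_i) = <v_i, a> is a linear equation in the a_j's. Collect the n equations into a matrix system V a = ℓ, where row i of V is v_i (expressed in the standard basis). Since V is invertible (lower-triangular with 1s on the diagonal, up to permutation), solve by back-substitution:
  V =
[[1, -1, 1, 0],
 [1, 0, 0, 0],
 [1, 1, 0, 0],
 [0, 1, 1, 1]]
  V a = (1, 1, -1, -6)
Solving gives a = (1, -2, -2, -2).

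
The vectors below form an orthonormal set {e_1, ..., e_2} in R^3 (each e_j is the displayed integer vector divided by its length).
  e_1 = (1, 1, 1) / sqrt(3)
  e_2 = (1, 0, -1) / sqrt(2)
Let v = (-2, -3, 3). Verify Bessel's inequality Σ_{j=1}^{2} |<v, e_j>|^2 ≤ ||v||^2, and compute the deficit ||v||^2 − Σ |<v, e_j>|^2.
Σ |<v, e_j>|^2 = 83/6; ||v||^2 = 22; deficit = 49/6

Write each e_j = u_j / sqrt(<u_j, u_j>) where u_j is the displayed integer vector. Then <v, e_j> = <v, u_j> / sqrt(<u_j, u_j>), so |<v, e_j>|^2 = <v, u_j>^2 / <u_j, u_j>.
Coefficients: <v, e_1> = -2/sqrt(3), <v, e_2> = -5/sqrt(2).
Square and sum: Σ |<v, e_j>|^2 = 83/6.
Compute ||v||^2 = v·v = 22.
Deficit = 22 − 83/6 = 49/6 ≥ 0, confirming Bessel's inequality. (The deficit equals ||v − Σ <v,e_j> e_j||^2, the squared distance from v to span{e_j}.)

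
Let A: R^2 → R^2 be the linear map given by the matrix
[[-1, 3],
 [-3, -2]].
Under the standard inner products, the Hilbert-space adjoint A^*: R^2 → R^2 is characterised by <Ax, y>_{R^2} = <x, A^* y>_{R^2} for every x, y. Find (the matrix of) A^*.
A^* = A^T =
[[-1, -3],
 [3, -2]]

For real matrices with standard dot products, the defining identity <Ax, y> = <x, A^* y> gives (Ax)^T y = x^T (A^*) y, i.e. x^T A^T y = x^T (A^*) y. Since this holds for all x, y, we must have A^* = A^T. Therefore
A^* =
[[-1, -3],
 [3, -2]].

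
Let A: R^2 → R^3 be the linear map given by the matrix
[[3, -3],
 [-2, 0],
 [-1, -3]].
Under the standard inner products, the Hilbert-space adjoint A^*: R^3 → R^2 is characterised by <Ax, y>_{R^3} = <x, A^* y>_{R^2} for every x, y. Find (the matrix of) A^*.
A^* = A^T =
[[3, -2, -1],
 [-3, 0, -3]]

For real matrices with standard dot products, the defining identity <Ax, y> = <x, A^* y> gives (Ax)^T y = x^T (A^*) y, i.e. x^T A^T y = x^T (A^*) y. Since this holds for all x, y, we must have A^* = A^T. Therefore
A^* =
[[3, -2, -1],
 [-3, 0, -3]].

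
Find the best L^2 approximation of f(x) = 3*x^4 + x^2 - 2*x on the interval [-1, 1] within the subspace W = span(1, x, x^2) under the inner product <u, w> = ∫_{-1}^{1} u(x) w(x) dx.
g(x) = 25*x^2/7 - 2*x - 9/35

The best approximation g ∈ W is the orthogonal projection of f onto W. Writing g = a_0 + a_1 x + a_2 x^2, the coefficients solve the normal equations G · a = b where
  G_{ij} = <φ_i, φ_j> and b_i = <f, φ_i>, with φ_0 = 1, φ_1 = x, φ_2 = x^2.
G =
  [2, 0, 2/3]
  [0, 2/3, 0]
  [2/3, 0, 2/5],
b = (28/15, -4/3, 44/35).
Solving gives a_0 = -9/35, a_1 = -2, a_2 = 25/7, so
  g(x) = 25*x^2/7 - 2*x - 9/35.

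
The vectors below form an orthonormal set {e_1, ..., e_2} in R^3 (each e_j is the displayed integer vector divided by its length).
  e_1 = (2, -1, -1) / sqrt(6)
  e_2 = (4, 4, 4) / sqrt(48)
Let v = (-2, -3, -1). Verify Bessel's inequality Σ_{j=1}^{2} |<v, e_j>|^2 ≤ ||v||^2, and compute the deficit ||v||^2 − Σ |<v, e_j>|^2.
Σ |<v, e_j>|^2 = 12; ||v||^2 = 14; deficit = 2

Write each e_j = u_j / sqrt(<u_j, u_j>) where u_j is the displayed integer vector. Then <v, e_j> = <v, u_j> / sqrt(<u_j, u_j>), so |<v, e_j>|^2 = <v, u_j>^2 / <u_j, u_j>.
Coefficients: <v, e_1> = 0/sqrt(6), <v, e_2> = -24/sqrt(48).
Square and sum: Σ |<v, e_j>|^2 = 12.
Compute ||v||^2 = v·v = 14.
Deficit = 14 − 12 = 2 ≥ 0, confirming Bessel's inequality. (The deficit equals ||v − Σ <v,e_j> e_j||^2, the squared distance from v to span{e_j}.)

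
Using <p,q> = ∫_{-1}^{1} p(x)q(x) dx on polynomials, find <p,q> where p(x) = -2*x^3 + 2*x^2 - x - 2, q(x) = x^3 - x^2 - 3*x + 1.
<p,q> = 136/105

Expand the product: p(x)·q(x) = -2*x^6 + 4*x^5 + 3*x^4 - 9*x^3 + 7*x^2 + 5*x - 2.
∫_{-1}^{1} of each monomial x^k gives [2/(k+1) if k even, 0 if k odd]. Integrating term-by-term (or equivalently evaluating the antiderivative F(x) = -2*x^7/7 + 2*x^6/3 + 3*x^5/5 - 9*x^4/4 + 7*x^3/3 + 5*x^2/2 - 2*x at the endpoints):
  F(1) − F(−1) = 219/140 − (113/420) = 136/105.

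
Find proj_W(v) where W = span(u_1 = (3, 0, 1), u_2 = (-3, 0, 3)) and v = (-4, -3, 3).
proj_W(v) = (-4, 0, 3)

Set up U = [u_1 | ... | u_2] ∈ R^(3×2). The projector onto W = col(U) is P = U (U^T U)^(-1) U^T.
Compute U^T U =
  [10, -6]
  [-6, 18],
and U^T v = (-9, 21).
Solve U^T U · c = U^T v for the coefficients: c = (-1/4, 13/12). The projection is proj_W(v) = U c.
Check: (v - proj_W(v)) · u_1 = 0  (should be 0).
Check: (v - proj_W(v)) · u_2 = 0  (should be 0).
Result: proj_W(v) = (-4, 0, 3).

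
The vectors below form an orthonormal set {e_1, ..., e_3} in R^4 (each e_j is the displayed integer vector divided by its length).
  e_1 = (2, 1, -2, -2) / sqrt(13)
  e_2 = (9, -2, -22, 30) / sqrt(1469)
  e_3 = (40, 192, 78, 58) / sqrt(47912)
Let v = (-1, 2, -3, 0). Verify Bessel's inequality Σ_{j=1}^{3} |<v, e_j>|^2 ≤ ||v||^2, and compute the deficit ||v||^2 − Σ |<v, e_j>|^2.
Σ |<v, e_j>|^2 = 523/106; ||v||^2 = 14; deficit = 961/106

Write each e_j = u_j / sqrt(<u_j, u_j>) where u_j is the displayed integer vector. Then <v, e_j> = <v, u_j> / sqrt(<u_j, u_j>), so |<v, e_j>|^2 = <v, u_j>^2 / <u_j, u_j>.
Coefficients: <v, e_1> = 6/sqrt(13), <v, e_2> = 53/sqrt(1469), <v, e_3> = 110/sqrt(47912).
Square and sum: Σ |<v, e_j>|^2 = 523/106.
Compute ||v||^2 = v·v = 14.
Deficit = 14 − 523/106 = 961/106 ≥ 0, confirming Bessel's inequality. (The deficit equals ||v − Σ <v,e_j> e_j||^2, the squared distance from v to span{e_j}.)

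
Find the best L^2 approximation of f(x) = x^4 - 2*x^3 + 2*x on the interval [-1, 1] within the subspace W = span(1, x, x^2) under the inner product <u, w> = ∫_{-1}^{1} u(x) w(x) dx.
g(x) = 6*x^2/7 + 4*x/5 - 3/35

The best approximation g ∈ W is the orthogonal projection of f onto W. Writing g = a_0 + a_1 x + a_2 x^2, the coefficients solve the normal equations G · a = b where
  G_{ij} = <φ_i, φ_j> and b_i = <f, φ_i>, with φ_0 = 1, φ_1 = x, φ_2 = x^2.
G =
  [2, 0, 2/3]
  [0, 2/3, 0]
  [2/3, 0, 2/5],
b = (2/5, 8/15, 2/7).
Solving gives a_0 = -3/35, a_1 = 4/5, a_2 = 6/7, so
  g(x) = 6*x^2/7 + 4*x/5 - 3/35.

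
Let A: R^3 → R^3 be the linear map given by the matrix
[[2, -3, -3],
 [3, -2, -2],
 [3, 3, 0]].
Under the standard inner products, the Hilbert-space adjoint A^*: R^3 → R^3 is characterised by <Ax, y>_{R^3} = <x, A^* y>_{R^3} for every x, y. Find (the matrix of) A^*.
A^* = A^T =
[[2, 3, 3],
 [-3, -2, 3],
 [-3, -2, 0]]

For real matrices with standard dot products, the defining identity <Ax, y> = <x, A^* y> gives (Ax)^T y = x^T (A^*) y, i.e. x^T A^T y = x^T (A^*) y. Since this holds for all x, y, we must have A^* = A^T. Therefore
A^* =
[[2, 3, 3],
 [-3, -2, 3],
 [-3, -2, 0]].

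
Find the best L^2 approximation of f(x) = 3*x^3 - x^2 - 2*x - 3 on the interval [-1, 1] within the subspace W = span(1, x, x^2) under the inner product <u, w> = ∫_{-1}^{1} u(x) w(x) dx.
g(x) = -x^2 - x/5 - 3

The best approximation g ∈ W is the orthogonal projection of f onto W. Writing g = a_0 + a_1 x + a_2 x^2, the coefficients solve the normal equations G · a = b where
  G_{ij} = <φ_i, φ_j> and b_i = <f, φ_i>, with φ_0 = 1, φ_1 = x, φ_2 = x^2.
G =
  [2, 0, 2/3]
  [0, 2/3, 0]
  [2/3, 0, 2/5],
b = (-20/3, -2/15, -12/5).
Solving gives a_0 = -3, a_1 = -1/5, a_2 = -1, so
  g(x) = -x^2 - x/5 - 3.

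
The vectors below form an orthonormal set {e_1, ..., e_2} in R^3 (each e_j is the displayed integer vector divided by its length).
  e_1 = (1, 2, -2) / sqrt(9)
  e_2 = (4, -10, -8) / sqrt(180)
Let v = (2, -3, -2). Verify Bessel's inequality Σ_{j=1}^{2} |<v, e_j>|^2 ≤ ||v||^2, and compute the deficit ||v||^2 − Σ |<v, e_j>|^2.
Σ |<v, e_j>|^2 = 81/5; ||v||^2 = 17; deficit = 4/5

Write each e_j = u_j / sqrt(<u_j, u_j>) where u_j is the displayed integer vector. Then <v, e_j> = <v, u_j> / sqrt(<u_j, u_j>), so |<v, e_j>|^2 = <v, u_j>^2 / <u_j, u_j>.
Coefficients: <v, e_1> = 0/sqrt(9), <v, e_2> = 54/sqrt(180).
Square and sum: Σ |<v, e_j>|^2 = 81/5.
Compute ||v||^2 = v·v = 17.
Deficit = 17 − 81/5 = 4/5 ≥ 0, confirming Bessel's inequality. (The deficit equals ||v − Σ <v,e_j> e_j||^2, the squared distance from v to span{e_j}.)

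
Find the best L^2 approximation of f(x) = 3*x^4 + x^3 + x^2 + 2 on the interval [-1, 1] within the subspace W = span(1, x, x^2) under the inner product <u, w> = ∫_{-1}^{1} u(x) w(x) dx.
g(x) = 25*x^2/7 + 3*x/5 + 61/35

The best approximation g ∈ W is the orthogonal projection of f onto W. Writing g = a_0 + a_1 x + a_2 x^2, the coefficients solve the normal equations G · a = b where
  G_{ij} = <φ_i, φ_j> and b_i = <f, φ_i>, with φ_0 = 1, φ_1 = x, φ_2 = x^2.
G =
  [2, 0, 2/3]
  [0, 2/3, 0]
  [2/3, 0, 2/5],
b = (88/15, 2/5, 272/105).
Solving gives a_0 = 61/35, a_1 = 3/5, a_2 = 25/7, so
  g(x) = 25*x^2/7 + 3*x/5 + 61/35.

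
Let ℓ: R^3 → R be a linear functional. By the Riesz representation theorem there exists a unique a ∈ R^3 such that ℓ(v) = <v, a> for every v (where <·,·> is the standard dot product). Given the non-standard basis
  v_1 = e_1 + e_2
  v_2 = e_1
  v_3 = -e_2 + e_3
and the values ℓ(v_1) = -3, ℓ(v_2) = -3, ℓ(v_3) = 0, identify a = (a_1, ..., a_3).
a = (-3, 0, 0)

Write a = (a_1, ..., a_3) in the standard basis. For each basis vector v_i, ℓ(v_i) = <v_i, a> is a linear equation in the a_j's. Collect the n equations into a matrix system V a = ℓ, where row i of V is v_i (expressed in the standard basis). Since V is invertible (lower-triangular with 1s on the diagonal, up to permutation), solve by back-substitution:
  V =
[[1, 1, 0],
 [1, 0, 0],
 [0, -1, 1]]
  V a = (-3, -3, 0)
Solving gives a = (-3, 0, 0).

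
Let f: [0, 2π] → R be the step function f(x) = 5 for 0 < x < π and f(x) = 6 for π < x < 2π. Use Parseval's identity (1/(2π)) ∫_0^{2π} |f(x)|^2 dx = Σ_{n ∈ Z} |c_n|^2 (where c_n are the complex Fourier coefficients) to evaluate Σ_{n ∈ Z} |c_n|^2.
Σ |c_n|^2 = 61/2

Parseval equates the L^2 energy of f (normalised by 1/(2π)) with the ℓ^2 sum of its Fourier coefficients: (1/(2π)) ∫_0^{2π} |f|^2 = Σ |c_n|^2.
Compute the left side: (1/(2π)) [∫_0^π 5^2 dx + ∫_π^{2π} 6^2 dx] = (1/(2π)) · (25π + 36π) = (25 + 36)/2 = 61/2.
So Σ_{n ∈ Z} |c_n|^2 = 61/2.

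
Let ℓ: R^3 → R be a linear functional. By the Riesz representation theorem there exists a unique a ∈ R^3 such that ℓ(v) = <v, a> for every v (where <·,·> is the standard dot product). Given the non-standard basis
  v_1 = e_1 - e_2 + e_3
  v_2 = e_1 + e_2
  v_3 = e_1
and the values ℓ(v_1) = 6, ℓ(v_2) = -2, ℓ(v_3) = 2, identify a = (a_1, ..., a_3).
a = (2, -4, 0)

Write a = (a_1, ..., a_3) in the standard basis. For each basis vector v_i, ℓ(v_i) = <v_i, a> is a linear equation in the a_j's. Collect the n equations into a matrix system V a = ℓ, where row i of V is v_i (expressed in the standard basis). Since V is invertible (lower-triangular with 1s on the diagonal, up to permutation), solve by back-substitution:
  V =
[[1, -1, 1],
 [1, 1, 0],
 [1, 0, 0]]
  V a = (6, -2, 2)
Solving gives a = (2, -4, 0).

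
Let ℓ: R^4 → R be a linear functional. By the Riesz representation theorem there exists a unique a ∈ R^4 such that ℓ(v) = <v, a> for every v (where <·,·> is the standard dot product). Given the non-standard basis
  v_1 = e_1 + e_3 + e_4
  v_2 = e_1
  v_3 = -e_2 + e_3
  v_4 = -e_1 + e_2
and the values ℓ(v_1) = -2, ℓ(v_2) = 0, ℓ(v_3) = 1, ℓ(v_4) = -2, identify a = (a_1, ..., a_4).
a = (0, -2, -1, -1)

Write a = (a_1, ..., a_4) in the standard basis. For each basis vector v_i, ℓ(v_i) = <v_i, a> is a linear equation in the a_j's. Collect the n equations into a matrix system V a = ℓ, where row i of V is v_i (expressed in the standard basis). Since V is invertible (lower-triangular with 1s on the diagonal, up to permutation), solve by back-substitution:
  V =
[[1, 0, 1, 1],
 [1, 0, 0, 0],
 [0, -1, 1, 0],
 [-1, 1, 0, 0]]
  V a = (-2, 0, 1, -2)
Solving gives a = (0, -2, -1, -1).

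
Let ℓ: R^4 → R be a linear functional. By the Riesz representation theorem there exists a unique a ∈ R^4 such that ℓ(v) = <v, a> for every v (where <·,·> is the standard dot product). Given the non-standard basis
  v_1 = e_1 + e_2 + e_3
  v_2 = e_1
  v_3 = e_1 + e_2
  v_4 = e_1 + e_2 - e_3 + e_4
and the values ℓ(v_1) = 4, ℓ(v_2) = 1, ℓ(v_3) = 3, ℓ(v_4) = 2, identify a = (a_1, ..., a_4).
a = (1, 2, 1, 0)

Write a = (a_1, ..., a_4) in the standard basis. For each basis vector v_i, ℓ(v_i) = <v_i, a> is a linear equation in the a_j's. Collect the n equations into a matrix system V a = ℓ, where row i of V is v_i (expressed in the standard basis). Since V is invertible (lower-triangular with 1s on the diagonal, up to permutation), solve by back-substitution:
  V =
[[1, 1, 1, 0],
 [1, 0, 0, 0],
 [1, 1, 0, 0],
 [1, 1, -1, 1]]
  V a = (4, 1, 3, 2)
Solving gives a = (1, 2, 1, 0).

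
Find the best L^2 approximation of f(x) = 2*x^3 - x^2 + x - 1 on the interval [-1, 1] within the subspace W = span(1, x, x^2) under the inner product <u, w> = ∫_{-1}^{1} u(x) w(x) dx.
g(x) = -x^2 + 11*x/5 - 1

The best approximation g ∈ W is the orthogonal projection of f onto W. Writing g = a_0 + a_1 x + a_2 x^2, the coefficients solve the normal equations G · a = b where
  G_{ij} = <φ_i, φ_j> and b_i = <f, φ_i>, with φ_0 = 1, φ_1 = x, φ_2 = x^2.
G =
  [2, 0, 2/3]
  [0, 2/3, 0]
  [2/3, 0, 2/5],
b = (-8/3, 22/15, -16/15).
Solving gives a_0 = -1, a_1 = 11/5, a_2 = -1, so
  g(x) = -x^2 + 11*x/5 - 1.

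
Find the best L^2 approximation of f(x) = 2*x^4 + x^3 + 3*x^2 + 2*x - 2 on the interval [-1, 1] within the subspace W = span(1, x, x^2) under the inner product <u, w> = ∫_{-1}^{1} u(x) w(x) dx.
g(x) = 33*x^2/7 + 13*x/5 - 76/35

The best approximation g ∈ W is the orthogonal projection of f onto W. Writing g = a_0 + a_1 x + a_2 x^2, the coefficients solve the normal equations G · a = b where
  G_{ij} = <φ_i, φ_j> and b_i = <f, φ_i>, with φ_0 = 1, φ_1 = x, φ_2 = x^2.
G =
  [2, 0, 2/3]
  [0, 2/3, 0]
  [2/3, 0, 2/5],
b = (-6/5, 26/15, 46/105).
Solving gives a_0 = -76/35, a_1 = 13/5, a_2 = 33/7, so
  g(x) = 33*x^2/7 + 13*x/5 - 76/35.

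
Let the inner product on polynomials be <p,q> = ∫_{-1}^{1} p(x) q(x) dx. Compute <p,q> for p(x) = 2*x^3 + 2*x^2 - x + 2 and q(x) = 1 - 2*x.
<p,q> = 76/15

Expand the product: p(x)·q(x) = -4*x^4 - 2*x^3 + 4*x^2 - 5*x + 2.
∫_{-1}^{1} of each monomial x^k gives [2/(k+1) if k even, 0 if k odd]. Integrating term-by-term (or equivalently evaluating the antiderivative F(x) = -4*x^5/5 - x^4/2 + 4*x^3/3 - 5*x^2/2 + 2*x at the endpoints):
  F(1) − F(−1) = -7/15 − (-83/15) = 76/15.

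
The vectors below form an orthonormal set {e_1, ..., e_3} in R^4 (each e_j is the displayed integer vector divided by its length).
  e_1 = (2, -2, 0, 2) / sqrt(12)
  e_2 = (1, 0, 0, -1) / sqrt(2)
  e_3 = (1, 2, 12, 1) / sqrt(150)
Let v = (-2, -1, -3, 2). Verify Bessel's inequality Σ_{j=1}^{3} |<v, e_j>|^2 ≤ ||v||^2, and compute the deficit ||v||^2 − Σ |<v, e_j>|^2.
Σ |<v, e_j>|^2 = 449/25; ||v||^2 = 18; deficit = 1/25

Write each e_j = u_j / sqrt(<u_j, u_j>) where u_j is the displayed integer vector. Then <v, e_j> = <v, u_j> / sqrt(<u_j, u_j>), so |<v, e_j>|^2 = <v, u_j>^2 / <u_j, u_j>.
Coefficients: <v, e_1> = 2/sqrt(12), <v, e_2> = -4/sqrt(2), <v, e_3> = -38/sqrt(150).
Square and sum: Σ |<v, e_j>|^2 = 449/25.
Compute ||v||^2 = v·v = 18.
Deficit = 18 − 449/25 = 1/25 ≥ 0, confirming Bessel's inequality. (The deficit equals ||v − Σ <v,e_j> e_j||^2, the squared distance from v to span{e_j}.)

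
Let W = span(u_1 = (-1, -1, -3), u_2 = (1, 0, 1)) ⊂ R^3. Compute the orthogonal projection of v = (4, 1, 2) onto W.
proj_W(v) = (10/3, -1/3, 8/3)

Set up U = [u_1 | ... | u_2] ∈ R^(3×2). The projector onto W = col(U) is P = U (U^T U)^(-1) U^T.
Compute U^T U =
  [11, -4]
  [-4, 2],
and U^T v = (-11, 6).
Solve U^T U · c = U^T v for the coefficients: c = (1/3, 11/3). The projection is proj_W(v) = U c.
Check: (v - proj_W(v)) · u_1 = 0  (should be 0).
Check: (v - proj_W(v)) · u_2 = 0  (should be 0).
Result: proj_W(v) = (10/3, -1/3, 8/3).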